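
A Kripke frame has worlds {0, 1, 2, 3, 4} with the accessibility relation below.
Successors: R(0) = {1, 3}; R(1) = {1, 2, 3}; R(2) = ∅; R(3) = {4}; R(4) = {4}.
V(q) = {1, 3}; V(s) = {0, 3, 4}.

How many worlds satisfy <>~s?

2

Recall that <>ψ holds at a world iff ψ holds at some accessible world.
Let φ = <>~s. Evaluate φ at each world:
  0 (successors {1, 3}): φ is true.
  1 (successors {1, 2, 3}): φ is true.
  2 (successors ∅): φ is false.
  3 (successors {4}): φ is false.
  4 (successors {4}): φ is false.
For instance, at 0:
  At 0: <>~s requires ~s at some successor in {1, 3}.
    ~s holds at 1, so <>~s is true at 0.
Satisfying worlds: {0, 1}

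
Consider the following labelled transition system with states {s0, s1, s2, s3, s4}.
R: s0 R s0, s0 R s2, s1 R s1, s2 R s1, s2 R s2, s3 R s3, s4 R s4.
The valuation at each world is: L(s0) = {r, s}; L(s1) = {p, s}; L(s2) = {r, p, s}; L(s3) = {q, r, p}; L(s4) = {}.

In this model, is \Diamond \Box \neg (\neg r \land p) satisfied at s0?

Yes

Recall that \Box ψ holds at a world iff ψ holds at every accessible world, and \Diamond ψ holds iff ψ holds at some accessible world.
At s0: \Diamond \Box \neg (\neg r \land p) requires \Box \neg (\neg r \land p) at some successor in {s0, s2}.
  \Box \neg (\neg r \land p) holds at s0, so \Diamond \Box \neg (\neg r \land p) is true at s0.
    At s0: \Box \neg (\neg r \land p) requires \neg (\neg r \land p) at every successor {s0, s2}.
      At s0: \neg (\neg r \land p) is true.
      At s2: \neg (\neg r \land p) is true.
    So \Box \neg (\neg r \land p) is true at s0.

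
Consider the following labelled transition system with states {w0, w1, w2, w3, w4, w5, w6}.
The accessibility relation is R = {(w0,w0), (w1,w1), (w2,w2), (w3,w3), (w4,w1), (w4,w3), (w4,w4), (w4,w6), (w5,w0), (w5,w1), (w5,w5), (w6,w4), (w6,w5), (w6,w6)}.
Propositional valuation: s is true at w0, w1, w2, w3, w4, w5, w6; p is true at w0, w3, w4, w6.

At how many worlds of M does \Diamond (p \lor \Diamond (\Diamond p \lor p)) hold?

5

Recall that \Diamond ψ holds at a world iff ψ holds at some accessible world.
Let φ = \Diamond (p \lor \Diamond (\Diamond p \lor p)). Evaluate φ at each world:
  w0 (successors {w0}): φ is true.
  w1 (successors {w1}): φ is false.
  w2 (successors {w2}): φ is false.
  w3 (successors {w3}): φ is true.
  w4 (successors {w1, w3, w4, w6}): φ is true.
  w5 (successors {w0, w1, w5}): φ is true.
  w6 (successors {w4, w5, w6}): φ is true.
For instance, at w2:
  At w2: \Diamond (p \lor \Diamond (\Diamond p \lor p)) requires p \lor \Diamond (\Diamond p \lor p) at some successor in {w2}.
    At w2: p \lor \Diamond (\Diamond p \lor p) is false.
  So \Diamond (p \lor \Diamond (\Diamond p \lor p)) is false at w2.
Satisfying worlds: {w0, w3, w4, w5, w6}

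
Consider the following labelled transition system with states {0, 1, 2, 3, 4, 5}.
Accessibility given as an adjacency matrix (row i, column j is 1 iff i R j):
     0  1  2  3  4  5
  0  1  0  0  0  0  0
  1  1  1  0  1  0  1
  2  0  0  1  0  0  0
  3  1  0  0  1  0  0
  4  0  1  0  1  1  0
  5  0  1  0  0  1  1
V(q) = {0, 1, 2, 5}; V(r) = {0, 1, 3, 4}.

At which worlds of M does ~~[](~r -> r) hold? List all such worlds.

0, 3, 4

Let φ = ~~[](~r -> r). Evaluate φ at each world:
  0 (successors {0}): φ is true.
  1 (successors {0, 1, 3, 5}): φ is false.
  2 (successors {2}): φ is false.
  3 (successors {0, 3}): φ is true.
  4 (successors {1, 3, 4}): φ is true.
  5 (successors {1, 4, 5}): φ is false.
For instance, at 1:
  At 1: ~[](~r -> r) is true, so ~~[](~r -> r) is false.
    At 1: [](~r -> r) is false, so ~[](~r -> r) is true.
      At 1: [](~r -> r) requires ~r -> r at every successor {0, 1, 3, 5}.
        ~r -> r fails at 5, so [](~r -> r) is false at 1.
Satisfying worlds: {0, 3, 4}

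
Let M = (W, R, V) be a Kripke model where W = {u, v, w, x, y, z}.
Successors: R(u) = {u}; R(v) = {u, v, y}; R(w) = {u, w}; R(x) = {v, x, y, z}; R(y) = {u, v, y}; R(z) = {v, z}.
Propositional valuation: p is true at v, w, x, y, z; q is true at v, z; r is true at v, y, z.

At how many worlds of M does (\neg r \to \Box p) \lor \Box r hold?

Recall that \Box ψ holds at a world iff ψ holds at every accessible world, and \Diamond ψ holds iff ψ holds at some accessible world.
Let φ = (\neg r \to \Box p) \lor \Box r. Evaluate φ at each world:
  u (successors {u}): φ is false.
  v (successors {u, v, y}): φ is true.
  w (successors {u, w}): φ is false.
  x (successors {v, x, y, z}): φ is true.
  y (successors {u, v, y}): φ is true.
  z (successors {v, z}): φ is true.
For instance, at v:
  At v: \neg r \to \Box p is true, \Box r is false, so (\neg r \to \Box p) \lor \Box r is true.
    At v: \neg r is false, \Box p is false, so \neg r \to \Box p is true.
      At v: \Box p requires p at every successor {u, v, y}.
        p fails at u, so \Box p is false at v.
    At v: \Box r requires r at every successor {u, v, y}.
      r fails at u, so \Box r is false at v.
Satisfying worlds: {v, x, y, z}

4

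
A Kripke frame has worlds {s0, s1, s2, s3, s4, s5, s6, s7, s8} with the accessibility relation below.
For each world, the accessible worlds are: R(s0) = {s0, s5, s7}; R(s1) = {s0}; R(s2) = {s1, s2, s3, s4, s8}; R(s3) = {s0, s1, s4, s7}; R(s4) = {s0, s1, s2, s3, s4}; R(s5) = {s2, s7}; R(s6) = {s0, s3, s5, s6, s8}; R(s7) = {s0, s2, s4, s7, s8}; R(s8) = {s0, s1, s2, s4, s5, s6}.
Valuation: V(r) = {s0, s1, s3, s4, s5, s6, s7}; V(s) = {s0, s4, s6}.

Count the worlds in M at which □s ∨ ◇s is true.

8

Let φ = □s ∨ ◇s. Evaluate φ at each world:
  s0 (successors {s0, s5, s7}): φ is true.
  s1 (successors {s0}): φ is true.
  s2 (successors {s1, s2, s3, s4, s8}): φ is true.
  s3 (successors {s0, s1, s4, s7}): φ is true.
  s4 (successors {s0, s1, s2, s3, s4}): φ is true.
  s5 (successors {s2, s7}): φ is false.
  s6 (successors {s0, s3, s5, s6, s8}): φ is true.
  s7 (successors {s0, s2, s4, s7, s8}): φ is true.
  s8 (successors {s0, s1, s2, s4, s5, s6}): φ is true.
For instance, at s1:
  At s1: □s is true, ◇s is true, so □s ∨ ◇s is true.
    At s1: □s requires s at every successor {s0}.
      At s0: s is true.
    So □s is true at s1.
    At s1: ◇s requires s at some successor in {s0}.
      s holds at s0, so ◇s is true at s1.
Satisfying worlds: {s0, s1, s2, s3, s4, s6, s7, s8}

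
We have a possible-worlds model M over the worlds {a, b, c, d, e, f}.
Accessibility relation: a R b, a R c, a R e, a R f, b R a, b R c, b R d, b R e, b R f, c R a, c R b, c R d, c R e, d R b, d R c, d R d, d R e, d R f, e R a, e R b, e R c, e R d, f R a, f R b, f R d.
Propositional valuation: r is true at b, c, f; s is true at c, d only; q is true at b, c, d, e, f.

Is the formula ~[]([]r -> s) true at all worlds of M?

No

Let φ = ~[]([]r -> s). Evaluate φ at each world:
  a (successors {b, c, e, f}): φ is false.
  b (successors {a, c, d, e, f}): φ is false.
  c (successors {a, b, d, e}): φ is false.
  d (successors {b, c, d, e, f}): φ is false.
  e (successors {a, b, c, d}): φ is false.
  f (successors {a, b, d}): φ is false.
Detail at a (counterexample):
  At a: []([]r -> s) is true, so ~[]([]r -> s) is false.
    At a: []([]r -> s) requires []r -> s at every successor {b, c, e, f}.
      At b: []r -> s is true.
      At c: []r -> s is true.
      At e: []r -> s is true.
      At f: []r -> s is true.
    So []([]r -> s) is true at a.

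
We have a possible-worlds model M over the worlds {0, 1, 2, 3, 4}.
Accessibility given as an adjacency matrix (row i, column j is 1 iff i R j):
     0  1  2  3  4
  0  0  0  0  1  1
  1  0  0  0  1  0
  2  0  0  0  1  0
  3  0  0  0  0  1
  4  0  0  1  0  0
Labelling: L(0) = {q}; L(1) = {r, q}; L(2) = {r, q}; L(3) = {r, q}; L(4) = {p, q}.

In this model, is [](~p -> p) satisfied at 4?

No

At 4: [](~p -> p) requires ~p -> p at every successor {2}.
  ~p -> p fails at 2, so [](~p -> p) is false at 4.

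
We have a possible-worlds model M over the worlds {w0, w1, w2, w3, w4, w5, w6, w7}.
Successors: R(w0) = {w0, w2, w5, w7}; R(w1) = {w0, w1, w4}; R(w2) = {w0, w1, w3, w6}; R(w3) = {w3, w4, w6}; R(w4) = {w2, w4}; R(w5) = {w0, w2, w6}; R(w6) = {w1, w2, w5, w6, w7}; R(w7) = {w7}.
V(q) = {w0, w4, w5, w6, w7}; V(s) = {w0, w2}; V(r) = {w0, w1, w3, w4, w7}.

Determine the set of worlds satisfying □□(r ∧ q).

w7

Let φ = □□(r ∧ q). Evaluate φ at each world:
  w0 (successors {w0, w2, w5, w7}): φ is false.
  w1 (successors {w0, w1, w4}): φ is false.
  w2 (successors {w0, w1, w3, w6}): φ is false.
  w3 (successors {w3, w4, w6}): φ is false.
  w4 (successors {w2, w4}): φ is false.
  w5 (successors {w0, w2, w6}): φ is false.
  w6 (successors {w1, w2, w5, w6, w7}): φ is false.
  w7 (successors {w7}): φ is true.
For instance, at w7:
  At w7: □□(r ∧ q) requires □(r ∧ q) at every successor {w7}.
      At w7: □(r ∧ q) requires r ∧ q at every successor {w7}.
        At w7: r ∧ q is true.
      So □(r ∧ q) is true at w7.
  So □□(r ∧ q) is true at w7.
Satisfying worlds: {w7}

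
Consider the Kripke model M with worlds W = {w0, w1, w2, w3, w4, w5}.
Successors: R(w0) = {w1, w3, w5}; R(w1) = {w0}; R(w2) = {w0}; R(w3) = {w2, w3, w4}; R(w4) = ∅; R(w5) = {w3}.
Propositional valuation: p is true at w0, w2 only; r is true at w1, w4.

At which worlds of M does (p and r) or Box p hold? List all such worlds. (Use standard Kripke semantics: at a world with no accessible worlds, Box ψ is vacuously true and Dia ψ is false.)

Let φ = (p and r) or Box p. Evaluate φ at each world:
  w0 (successors {w1, w3, w5}): φ is false.
  w1 (successors {w0}): φ is true.
  w2 (successors {w0}): φ is true.
  w3 (successors {w2, w3, w4}): φ is false.
  w4 (successors ∅): φ is true.
  w5 (successors {w3}): φ is false.
For instance, at w1:
  At w1: p and r is false, Box p is true, so (p and r) or Box p is true.
    At w1: Box p requires p at every successor {w0}.
      At w0: p is true.
    So Box p is true at w1.
Satisfying worlds: {w1, w2, w4}

w1, w2, w4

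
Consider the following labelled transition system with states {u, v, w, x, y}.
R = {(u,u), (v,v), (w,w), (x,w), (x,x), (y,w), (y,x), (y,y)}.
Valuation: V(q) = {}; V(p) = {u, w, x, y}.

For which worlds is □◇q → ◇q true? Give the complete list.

Let φ = □◇q → ◇q. Evaluate φ at each world:
  u (successors {u}): φ is true.
  v (successors {v}): φ is true.
  w (successors {w}): φ is true.
  x (successors {w, x}): φ is true.
  y (successors {w, x, y}): φ is true.
For instance, at w:
  At w: □◇q is false, ◇q is false, so □◇q → ◇q is true.
    At w: □◇q requires ◇q at every successor {w}.
      ◇q fails at w, so □◇q is false at w.
    At w: ◇q requires q at some successor in {w}.
      At w: q is false.
    So ◇q is false at w.
Satisfying worlds: {u, v, w, x, y}

u, v, w, x, y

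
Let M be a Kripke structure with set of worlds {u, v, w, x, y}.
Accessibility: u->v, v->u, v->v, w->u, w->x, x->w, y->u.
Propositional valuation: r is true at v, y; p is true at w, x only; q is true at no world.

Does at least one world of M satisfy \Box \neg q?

Yes

Let φ = \Box \neg q. Evaluate φ at each world:
  u (successors {v}): φ is true.
  v (successors {u, v}): φ is true.
  w (successors {u, x}): φ is true.
  x (successors {w}): φ is true.
  y (successors {u}): φ is true.
Detail at u (witness):
  At u: \Box \neg q requires \neg q at every successor {v}.
    At v: \neg q is true.
  So \Box \neg q is true at u.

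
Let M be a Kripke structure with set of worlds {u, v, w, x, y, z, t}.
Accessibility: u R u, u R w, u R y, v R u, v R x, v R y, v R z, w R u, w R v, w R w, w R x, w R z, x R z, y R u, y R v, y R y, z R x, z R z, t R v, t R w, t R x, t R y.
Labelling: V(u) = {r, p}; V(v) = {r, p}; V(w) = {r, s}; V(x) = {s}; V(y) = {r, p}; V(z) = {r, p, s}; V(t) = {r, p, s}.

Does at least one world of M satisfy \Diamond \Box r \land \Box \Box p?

No

Let φ = \Diamond \Box r \land \Box \Box p. Evaluate φ at each world:
  u (successors {u, w, y}): φ is false.
  v (successors {u, x, y, z}): φ is false.
  w (successors {u, v, w, x, z}): φ is false.
  x (successors {z}): φ is false.
  y (successors {u, v, y}): φ is false.
  z (successors {x, z}): φ is false.
  t (successors {v, w, x, y}): φ is false.
For instance, at w:
  At w: \Diamond \Box r is true, \Box \Box p is false, so \Diamond \Box r \land \Box \Box p is false.
    At w: \Diamond \Box r requires \Box r at some successor in {u, v, w, x, z}.
      \Box r holds at u, so \Diamond \Box r is true at w.
    At w: \Box \Box p requires \Box p at every successor {u, v, w, x, z}.
      \Box p fails at u, so \Box \Box p is false at w.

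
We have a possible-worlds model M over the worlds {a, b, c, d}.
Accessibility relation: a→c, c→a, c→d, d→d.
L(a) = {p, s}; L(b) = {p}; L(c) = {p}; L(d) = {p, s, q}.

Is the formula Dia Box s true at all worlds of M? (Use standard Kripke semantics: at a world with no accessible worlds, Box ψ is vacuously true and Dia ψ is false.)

Recall that Box ψ holds at a world iff ψ holds at every accessible world, and Dia ψ holds iff ψ holds at some accessible world.
Let φ = Dia Box s. Evaluate φ at each world:
  a (successors {c}): φ is true.
  b (successors ∅): φ is false.
  c (successors {a, d}): φ is true.
  d (successors {d}): φ is true.
Detail at b (counterexample):
  At b: no accessible worlds, so Dia Box s is false.

No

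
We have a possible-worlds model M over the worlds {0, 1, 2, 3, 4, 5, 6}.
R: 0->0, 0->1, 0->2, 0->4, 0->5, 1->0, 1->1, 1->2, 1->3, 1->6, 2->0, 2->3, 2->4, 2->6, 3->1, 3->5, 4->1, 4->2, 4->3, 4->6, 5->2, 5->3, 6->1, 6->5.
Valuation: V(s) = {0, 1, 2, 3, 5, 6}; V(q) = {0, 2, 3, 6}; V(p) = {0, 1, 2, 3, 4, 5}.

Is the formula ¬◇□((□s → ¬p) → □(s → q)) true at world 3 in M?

No

At 3: ◇□((□s → ¬p) → □(s → q)) is true, so ¬◇□((□s → ¬p) → □(s → q)) is false.
  At 3: ◇□((□s → ¬p) → □(s → q)) requires □((□s → ¬p) → □(s → q)) at some successor in {1, 5}.
    □((□s → ¬p) → □(s → q)) holds at 5, so ◇□((□s → ¬p) → □(s → q)) is true at 3.
      At 5: □((□s → ¬p) → □(s → q)) requires (□s → ¬p) → □(s → q) at every successor {2, 3}.
        At 2: (□s → ¬p) → □(s → q) is true.
        At 3: (□s → ¬p) → □(s → q) is true.
      So □((□s → ¬p) → □(s → q)) is true at 5.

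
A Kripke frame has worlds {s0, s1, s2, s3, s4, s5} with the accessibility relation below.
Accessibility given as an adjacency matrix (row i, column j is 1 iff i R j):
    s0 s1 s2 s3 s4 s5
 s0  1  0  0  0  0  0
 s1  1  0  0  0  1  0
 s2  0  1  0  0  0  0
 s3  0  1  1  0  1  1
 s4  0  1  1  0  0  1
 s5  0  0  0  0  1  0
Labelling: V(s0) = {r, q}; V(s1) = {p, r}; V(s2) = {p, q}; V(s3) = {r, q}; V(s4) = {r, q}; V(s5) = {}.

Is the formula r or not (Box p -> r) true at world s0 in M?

Yes

At s0: r is true, not (Box p -> r) is false, so r or not (Box p -> r) is true.
  At s0: Box p -> r is true, so not (Box p -> r) is false.
    At s0: Box p is false, r is true, so Box p -> r is true.
      At s0: Box p requires p at every successor {s0}.
        p fails at s0, so Box p is false at s0.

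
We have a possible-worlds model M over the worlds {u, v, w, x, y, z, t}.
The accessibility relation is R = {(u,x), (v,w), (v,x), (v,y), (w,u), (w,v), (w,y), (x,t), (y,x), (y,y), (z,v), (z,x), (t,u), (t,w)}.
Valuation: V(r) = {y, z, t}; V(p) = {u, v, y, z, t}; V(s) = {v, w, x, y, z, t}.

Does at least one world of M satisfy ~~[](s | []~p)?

Let φ = ~~[](s | []~p). Evaluate φ at each world:
  u (successors {x}): φ is true.
  v (successors {w, x, y}): φ is true.
  w (successors {u, v, y}): φ is true.
  x (successors {t}): φ is true.
  y (successors {x, y}): φ is true.
  z (successors {v, x}): φ is true.
  t (successors {u, w}): φ is true.
Detail at u (witness):
  At u: ~[](s | []~p) is false, so ~~[](s | []~p) is true.
    At u: [](s | []~p) is true, so ~[](s | []~p) is false.
      At u: [](s | []~p) requires s | []~p at every successor {x}.
        At x: s | []~p is true.
      So [](s | []~p) is true at u.

Yes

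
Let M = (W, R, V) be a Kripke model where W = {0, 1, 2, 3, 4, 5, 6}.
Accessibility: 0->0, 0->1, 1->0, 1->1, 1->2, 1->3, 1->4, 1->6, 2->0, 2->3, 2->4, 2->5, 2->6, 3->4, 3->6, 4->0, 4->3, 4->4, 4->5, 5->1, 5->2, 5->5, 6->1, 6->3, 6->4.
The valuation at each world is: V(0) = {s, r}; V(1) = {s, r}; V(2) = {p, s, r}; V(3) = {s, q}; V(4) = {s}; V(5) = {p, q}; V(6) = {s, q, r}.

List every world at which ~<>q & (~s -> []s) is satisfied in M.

Recall that []ψ holds at a world iff ψ holds at every accessible world, and <>ψ holds iff ψ holds at some accessible world.
Let φ = ~<>q & (~s -> []s). Evaluate φ at each world:
  0 (successors {0, 1}): φ is true.
  1 (successors {0, 1, 2, 3, 4, 6}): φ is false.
  2 (successors {0, 3, 4, 5, 6}): φ is false.
  3 (successors {4, 6}): φ is false.
  4 (successors {0, 3, 4, 5}): φ is false.
  5 (successors {1, 2, 5}): φ is false.
  6 (successors {1, 3, 4}): φ is false.
For instance, at 5:
  At 5: ~<>q is false, ~s -> []s is false, so ~<>q & (~s -> []s) is false.
    At 5: <>q is true, so ~<>q is false.
      At 5: <>q requires q at some successor in {1, 2, 5}.
        q holds at 5, so <>q is true at 5.
    At 5: ~s is true, []s is false, so ~s -> []s is false.
      At 5: []s requires s at every successor {1, 2, 5}.
        s fails at 5, so []s is false at 5.
Satisfying worlds: {0}

0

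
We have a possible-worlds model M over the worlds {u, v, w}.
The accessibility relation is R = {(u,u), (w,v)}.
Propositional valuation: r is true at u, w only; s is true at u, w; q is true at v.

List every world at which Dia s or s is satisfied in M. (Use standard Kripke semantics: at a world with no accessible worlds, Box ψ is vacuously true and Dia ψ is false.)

Let φ = Dia s or s. Evaluate φ at each world:
  u (successors {u}): φ is true.
  v (successors ∅): φ is false.
  w (successors {v}): φ is true.
For instance, at u:
  At u: Dia s is true, s is true, so Dia s or s is true.
    At u: Dia s requires s at some successor in {u}.
      s holds at u, so Dia s is true at u.
Satisfying worlds: {u, w}

u, w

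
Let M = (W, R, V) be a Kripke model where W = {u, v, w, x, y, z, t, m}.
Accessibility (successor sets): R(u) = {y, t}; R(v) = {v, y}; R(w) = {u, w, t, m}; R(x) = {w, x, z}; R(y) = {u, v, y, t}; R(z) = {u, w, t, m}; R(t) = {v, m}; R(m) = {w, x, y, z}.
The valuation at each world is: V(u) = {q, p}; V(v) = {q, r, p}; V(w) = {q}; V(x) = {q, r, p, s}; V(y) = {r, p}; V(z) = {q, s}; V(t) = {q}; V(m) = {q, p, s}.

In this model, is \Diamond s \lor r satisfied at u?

Recall that \Diamond ψ holds at a world iff ψ holds at some accessible world.
At u: \Diamond s is false, r is false, so \Diamond s \lor r is false.
  At u: \Diamond s requires s at some successor in {y, t}.
    At y: s is false.
    At t: s is false.
  So \Diamond s is false at u.

No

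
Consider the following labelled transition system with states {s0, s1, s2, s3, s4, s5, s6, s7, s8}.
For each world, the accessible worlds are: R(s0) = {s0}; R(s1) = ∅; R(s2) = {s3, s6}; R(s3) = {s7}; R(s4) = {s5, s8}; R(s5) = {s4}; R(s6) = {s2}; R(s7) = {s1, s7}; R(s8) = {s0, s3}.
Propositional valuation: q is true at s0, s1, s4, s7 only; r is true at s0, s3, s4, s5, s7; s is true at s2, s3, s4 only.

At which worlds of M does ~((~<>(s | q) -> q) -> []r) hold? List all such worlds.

Let φ = ~((~<>(s | q) -> q) -> []r). Evaluate φ at each world:
  s0 (successors {s0}): φ is false.
  s1 (successors ∅): φ is false.
  s2 (successors {s3, s6}): φ is true.
  s3 (successors {s7}): φ is false.
  s4 (successors {s5, s8}): φ is true.
  s5 (successors {s4}): φ is false.
  s6 (successors {s2}): φ is true.
  s7 (successors {s1, s7}): φ is true.
  s8 (successors {s0, s3}): φ is false.
For instance, at s2:
  At s2: (~<>(s | q) -> q) -> []r is false, so ~((~<>(s | q) -> q) -> []r) is true.
    At s2: ~<>(s | q) -> q is true, []r is false, so (~<>(s | q) -> q) -> []r is false.
      At s2: ~<>(s | q) is false, q is false, so ~<>(s | q) -> q is true.
      At s2: []r requires r at every successor {s3, s6}.
        r fails at s6, so []r is false at s2.
Satisfying worlds: {s2, s4, s6, s7}

s2, s4, s6, s7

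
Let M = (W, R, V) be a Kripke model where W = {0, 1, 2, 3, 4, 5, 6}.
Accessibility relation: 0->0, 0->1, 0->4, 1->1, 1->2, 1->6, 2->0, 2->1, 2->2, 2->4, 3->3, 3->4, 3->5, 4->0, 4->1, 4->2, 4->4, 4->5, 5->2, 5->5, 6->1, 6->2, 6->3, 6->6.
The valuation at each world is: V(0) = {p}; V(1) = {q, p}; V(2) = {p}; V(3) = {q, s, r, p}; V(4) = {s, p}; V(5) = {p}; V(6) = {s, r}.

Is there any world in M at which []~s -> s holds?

Recall that []ψ holds at a world iff ψ holds at every accessible world, and <>ψ holds iff ψ holds at some accessible world.
Let φ = []~s -> s. Evaluate φ at each world:
  0 (successors {0, 1, 4}): φ is true.
  1 (successors {1, 2, 6}): φ is true.
  2 (successors {0, 1, 2, 4}): φ is true.
  3 (successors {3, 4, 5}): φ is true.
  4 (successors {0, 1, 2, 4, 5}): φ is true.
  5 (successors {2, 5}): φ is false.
  6 (successors {1, 2, 3, 6}): φ is true.
Detail at 0 (witness):
  At 0: []~s is false, s is false, so []~s -> s is true.
    At 0: []~s requires ~s at every successor {0, 1, 4}.
      ~s fails at 4, so []~s is false at 0.

Yes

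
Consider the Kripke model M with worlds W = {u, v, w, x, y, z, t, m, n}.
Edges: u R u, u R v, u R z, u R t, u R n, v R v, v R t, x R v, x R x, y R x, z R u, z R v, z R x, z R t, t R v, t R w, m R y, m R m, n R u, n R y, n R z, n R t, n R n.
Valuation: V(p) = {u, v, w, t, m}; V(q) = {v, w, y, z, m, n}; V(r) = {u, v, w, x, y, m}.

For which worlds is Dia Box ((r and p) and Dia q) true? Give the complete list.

Let φ = Dia Box ((r and p) and Dia q). Evaluate φ at each world:
  u (successors {u, v, z, t, n}): φ is false.
  v (successors {v, t}): φ is false.
  w (successors ∅): φ is false.
  x (successors {v, x}): φ is false.
  y (successors {x}): φ is false.
  z (successors {u, v, x, t}): φ is false.
  t (successors {v, w}): φ is true.
  m (successors {y, m}): φ is false.
  n (successors {u, y, z, t, n}): φ is false.
For instance, at m:
  At m: Dia Box ((r and p) and Dia q) requires Box ((r and p) and Dia q) at some successor in {y, m}.
    At y: Box ((r and p) and Dia q) is false.
    At m: Box ((r and p) and Dia q) is false.
  So Dia Box ((r and p) and Dia q) is false at m.
Satisfying worlds: {t}

t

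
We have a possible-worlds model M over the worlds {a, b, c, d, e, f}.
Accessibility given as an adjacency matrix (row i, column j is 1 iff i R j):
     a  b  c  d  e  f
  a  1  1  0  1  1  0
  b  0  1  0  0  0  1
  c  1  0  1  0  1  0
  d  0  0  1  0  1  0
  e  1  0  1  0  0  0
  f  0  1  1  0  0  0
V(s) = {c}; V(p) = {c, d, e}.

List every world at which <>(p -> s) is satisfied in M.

a, b, c, d, e, f

Let φ = <>(p -> s). Evaluate φ at each world:
  a (successors {a, b, d, e}): φ is true.
  b (successors {b, f}): φ is true.
  c (successors {a, c, e}): φ is true.
  d (successors {c, e}): φ is true.
  e (successors {a, c}): φ is true.
  f (successors {b, c}): φ is true.
For instance, at a:
  At a: <>(p -> s) requires p -> s at some successor in {a, b, d, e}.
    p -> s holds at a, so <>(p -> s) is true at a.
Satisfying worlds: {a, b, c, d, e, f}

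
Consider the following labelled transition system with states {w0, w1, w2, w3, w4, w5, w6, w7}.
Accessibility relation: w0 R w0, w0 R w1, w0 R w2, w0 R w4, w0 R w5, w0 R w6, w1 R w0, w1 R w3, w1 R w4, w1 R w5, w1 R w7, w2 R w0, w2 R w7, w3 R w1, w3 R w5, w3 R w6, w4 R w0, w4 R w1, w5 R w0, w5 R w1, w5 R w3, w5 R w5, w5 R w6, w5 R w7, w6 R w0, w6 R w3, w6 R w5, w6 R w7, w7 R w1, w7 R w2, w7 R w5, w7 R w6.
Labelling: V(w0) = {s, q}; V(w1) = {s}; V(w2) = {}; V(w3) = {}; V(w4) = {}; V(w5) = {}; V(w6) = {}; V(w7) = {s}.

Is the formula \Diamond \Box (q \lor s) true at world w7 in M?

At w7: \Diamond \Box (q \lor s) requires \Box (q \lor s) at some successor in {w1, w2, w5, w6}.
  \Box (q \lor s) holds at w2, so \Diamond \Box (q \lor s) is true at w7.
    At w2: \Box (q \lor s) requires q \lor s at every successor {w0, w7}.
      At w0: q \lor s is true.
      At w7: q \lor s is true.
    So \Box (q \lor s) is true at w2.

Yes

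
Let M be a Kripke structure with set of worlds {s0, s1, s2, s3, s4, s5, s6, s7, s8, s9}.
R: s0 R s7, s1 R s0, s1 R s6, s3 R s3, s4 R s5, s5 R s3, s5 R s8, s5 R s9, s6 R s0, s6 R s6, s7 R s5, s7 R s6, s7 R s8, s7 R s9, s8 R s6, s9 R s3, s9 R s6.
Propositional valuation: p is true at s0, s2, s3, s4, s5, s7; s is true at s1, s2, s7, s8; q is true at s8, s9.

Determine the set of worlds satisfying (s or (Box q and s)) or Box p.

s0, s1, s2, s3, s4, s7, s8

Recall that Box ψ holds at a world iff ψ holds at every accessible world, and Dia ψ holds iff ψ holds at some accessible world.
Let φ = (s or (Box q and s)) or Box p. Evaluate φ at each world:
  s0 (successors {s7}): φ is true.
  s1 (successors {s0, s6}): φ is true.
  s2 (successors ∅): φ is true.
  s3 (successors {s3}): φ is true.
  s4 (successors {s5}): φ is true.
  s5 (successors {s3, s8, s9}): φ is false.
  s6 (successors {s0, s6}): φ is false.
  s7 (successors {s5, s6, s8, s9}): φ is true.
  s8 (successors {s6}): φ is true.
  s9 (successors {s3, s6}): φ is false.
For instance, at s7:
  At s7: s or (Box q and s) is true, Box p is false, so (s or (Box q and s)) or Box p is true.
    At s7: s is true, Box q and s is false, so s or (Box q and s) is true.
      At s7: Box q is false, s is true, so Box q and s is false.
    At s7: Box p requires p at every successor {s5, s6, s8, s9}.
      p fails at s6, so Box p is false at s7.
Satisfying worlds: {s0, s1, s2, s3, s4, s7, s8}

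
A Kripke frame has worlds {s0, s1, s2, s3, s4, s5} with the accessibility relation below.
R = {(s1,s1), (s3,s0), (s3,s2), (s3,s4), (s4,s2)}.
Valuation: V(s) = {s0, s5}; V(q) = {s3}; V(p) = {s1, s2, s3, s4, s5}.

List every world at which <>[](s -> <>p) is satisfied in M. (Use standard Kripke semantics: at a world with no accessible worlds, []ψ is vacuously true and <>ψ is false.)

Let φ = <>[](s -> <>p). Evaluate φ at each world:
  s0 (successors ∅): φ is false.
  s1 (successors {s1}): φ is true.
  s2 (successors ∅): φ is false.
  s3 (successors {s0, s2, s4}): φ is true.
  s4 (successors {s2}): φ is true.
  s5 (successors ∅): φ is false.
For instance, at s4:
  At s4: <>[](s -> <>p) requires [](s -> <>p) at some successor in {s2}.
    [](s -> <>p) holds at s2, so <>[](s -> <>p) is true at s4.
      At s2: no accessible worlds, so [](s -> <>p) holds vacuously.
Satisfying worlds: {s1, s3, s4}

s1, s3, s4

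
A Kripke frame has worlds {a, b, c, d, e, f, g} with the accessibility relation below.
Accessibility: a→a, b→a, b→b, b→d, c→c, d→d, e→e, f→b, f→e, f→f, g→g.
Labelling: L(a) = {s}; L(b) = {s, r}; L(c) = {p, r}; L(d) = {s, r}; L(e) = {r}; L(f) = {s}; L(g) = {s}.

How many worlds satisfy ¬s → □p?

6

Recall that □ψ holds at a world iff ψ holds at every accessible world, and ◇ψ holds iff ψ holds at some accessible world.
Let φ = ¬s → □p. Evaluate φ at each world:
  a (successors {a}): φ is true.
  b (successors {a, b, d}): φ is true.
  c (successors {c}): φ is true.
  d (successors {d}): φ is true.
  e (successors {e}): φ is false.
  f (successors {b, e, f}): φ is true.
  g (successors {g}): φ is true.
For instance, at a:
  At a: ¬s is false, □p is false, so ¬s → □p is true.
    At a: □p requires p at every successor {a}.
      p fails at a, so □p is false at a.
Satisfying worlds: {a, b, c, d, f, g}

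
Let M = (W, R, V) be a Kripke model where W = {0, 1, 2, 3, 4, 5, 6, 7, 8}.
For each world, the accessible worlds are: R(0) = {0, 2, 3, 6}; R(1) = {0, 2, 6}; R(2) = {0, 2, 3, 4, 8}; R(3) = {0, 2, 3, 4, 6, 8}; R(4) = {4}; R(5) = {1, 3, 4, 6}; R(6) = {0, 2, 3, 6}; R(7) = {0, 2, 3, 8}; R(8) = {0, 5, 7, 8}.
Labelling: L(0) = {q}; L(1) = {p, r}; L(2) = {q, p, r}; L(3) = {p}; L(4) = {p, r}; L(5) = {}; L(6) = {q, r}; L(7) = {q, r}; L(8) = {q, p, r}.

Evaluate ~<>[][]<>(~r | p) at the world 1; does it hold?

Recall that []ψ holds at a world iff ψ holds at every accessible world, and <>ψ holds iff ψ holds at some accessible world.
At 1: <>[][]<>(~r | p) is true, so ~<>[][]<>(~r | p) is false.
  At 1: <>[][]<>(~r | p) requires [][]<>(~r | p) at some successor in {0, 2, 6}.
    [][]<>(~r | p) holds at 0, so <>[][]<>(~r | p) is true at 1.
      At 0: [][]<>(~r | p) requires []<>(~r | p) at every successor {0, 2, 3, 6}.
        At 0: []<>(~r | p) is true.
        At 2: []<>(~r | p) is true.
        At 3: []<>(~r | p) is true.
        At 6: []<>(~r | p) is true.
      So [][]<>(~r | p) is true at 0.

No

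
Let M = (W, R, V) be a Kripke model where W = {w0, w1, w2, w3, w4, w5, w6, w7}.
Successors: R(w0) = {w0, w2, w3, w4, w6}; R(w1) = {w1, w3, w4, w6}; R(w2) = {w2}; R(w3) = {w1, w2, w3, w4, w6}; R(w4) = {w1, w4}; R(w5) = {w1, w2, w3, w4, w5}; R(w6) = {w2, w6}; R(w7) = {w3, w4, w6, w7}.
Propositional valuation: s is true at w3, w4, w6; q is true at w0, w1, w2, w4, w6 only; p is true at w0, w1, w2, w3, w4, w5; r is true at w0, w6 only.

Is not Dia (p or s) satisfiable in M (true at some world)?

Recall that Dia ψ holds at a world iff ψ holds at some accessible world.
Let φ = not Dia (p or s). Evaluate φ at each world:
  w0 (successors {w0, w2, w3, w4, w6}): φ is false.
  w1 (successors {w1, w3, w4, w6}): φ is false.
  w2 (successors {w2}): φ is false.
  w3 (successors {w1, w2, w3, w4, w6}): φ is false.
  w4 (successors {w1, w4}): φ is false.
  w5 (successors {w1, w2, w3, w4, w5}): φ is false.
  w6 (successors {w2, w6}): φ is false.
  w7 (successors {w3, w4, w6, w7}): φ is false.
For instance, at w0:
  At w0: Dia (p or s) is true, so not Dia (p or s) is false.
    At w0: Dia (p or s) requires p or s at some successor in {w0, w2, w3, w4, w6}.
      p or s holds at w0, so Dia (p or s) is true at w0.

No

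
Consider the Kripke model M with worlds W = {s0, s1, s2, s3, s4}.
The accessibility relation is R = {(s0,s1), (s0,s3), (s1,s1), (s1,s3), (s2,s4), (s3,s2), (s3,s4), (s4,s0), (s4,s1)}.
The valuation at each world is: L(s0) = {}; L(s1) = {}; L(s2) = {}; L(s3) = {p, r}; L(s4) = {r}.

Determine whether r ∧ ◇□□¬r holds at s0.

No

Recall that □ψ holds at a world iff ψ holds at every accessible world, and ◇ψ holds iff ψ holds at some accessible world.
At s0: r is false, ◇□□¬r is false, so r ∧ ◇□□¬r is false.
  At s0: ◇□□¬r requires □□¬r at some successor in {s1, s3}.
    At s1: □□¬r is false.
    At s3: □□¬r is false.
  So ◇□□¬r is false at s0.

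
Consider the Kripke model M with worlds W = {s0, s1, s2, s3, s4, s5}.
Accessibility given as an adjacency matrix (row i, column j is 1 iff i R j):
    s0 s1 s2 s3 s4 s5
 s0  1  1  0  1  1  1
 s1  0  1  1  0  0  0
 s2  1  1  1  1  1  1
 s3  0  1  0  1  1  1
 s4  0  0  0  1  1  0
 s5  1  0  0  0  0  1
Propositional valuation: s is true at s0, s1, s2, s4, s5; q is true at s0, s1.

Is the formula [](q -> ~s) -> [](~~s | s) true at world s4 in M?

No

At s4: [](q -> ~s) is true, [](~~s | s) is false, so [](q -> ~s) -> [](~~s | s) is false.
  At s4: [](q -> ~s) requires q -> ~s at every successor {s3, s4}.
    At s3: q -> ~s is true.
    At s4: q -> ~s is true.
  So [](q -> ~s) is true at s4.
  At s4: [](~~s | s) requires ~~s | s at every successor {s3, s4}.
    ~~s | s fails at s3, so [](~~s | s) is false at s4.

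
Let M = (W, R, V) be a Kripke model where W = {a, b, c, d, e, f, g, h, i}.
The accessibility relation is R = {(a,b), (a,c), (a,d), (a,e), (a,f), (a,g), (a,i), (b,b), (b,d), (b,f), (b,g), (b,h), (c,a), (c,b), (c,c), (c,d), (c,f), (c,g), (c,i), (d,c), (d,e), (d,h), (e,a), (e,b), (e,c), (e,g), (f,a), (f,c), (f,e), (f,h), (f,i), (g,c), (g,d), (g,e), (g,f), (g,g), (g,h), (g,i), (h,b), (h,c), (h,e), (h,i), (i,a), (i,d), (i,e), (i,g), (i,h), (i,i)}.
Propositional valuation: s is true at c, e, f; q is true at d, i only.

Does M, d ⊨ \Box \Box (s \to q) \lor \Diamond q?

At d: \Box \Box (s \to q) is false, \Diamond q is false, so \Box \Box (s \to q) \lor \Diamond q is false.
  At d: \Box \Box (s \to q) requires \Box (s \to q) at every successor {c, e, h}.
    \Box (s \to q) fails at c, so \Box \Box (s \to q) is false at d.
      At c: \Box (s \to q) requires s \to q at every successor {a, b, c, d, f, g, i}.
        s \to q fails at c, so \Box (s \to q) is false at c.
  At d: \Diamond q requires q at some successor in {c, e, h}.
    At c: q is false.
    At e: q is false.
    At h: q is false.
  So \Diamond q is false at d.

No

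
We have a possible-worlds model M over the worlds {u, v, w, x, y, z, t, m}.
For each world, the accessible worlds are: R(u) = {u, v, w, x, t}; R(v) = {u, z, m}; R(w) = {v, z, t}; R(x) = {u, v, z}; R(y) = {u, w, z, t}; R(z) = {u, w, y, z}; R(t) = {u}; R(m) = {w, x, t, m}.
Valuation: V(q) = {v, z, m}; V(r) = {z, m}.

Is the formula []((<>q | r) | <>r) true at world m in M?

At m: []((<>q | r) | <>r) requires (<>q | r) | <>r at every successor {w, x, t, m}.
  (<>q | r) | <>r fails at t, so []((<>q | r) | <>r) is false at m.
    At t: <>q | r is false, <>r is false, so (<>q | r) | <>r is false.
      At t: <>q is false, r is false, so <>q | r is false.
      At t: <>r requires r at some successor in {u}.
        At u: r is false.
      So <>r is false at t.

No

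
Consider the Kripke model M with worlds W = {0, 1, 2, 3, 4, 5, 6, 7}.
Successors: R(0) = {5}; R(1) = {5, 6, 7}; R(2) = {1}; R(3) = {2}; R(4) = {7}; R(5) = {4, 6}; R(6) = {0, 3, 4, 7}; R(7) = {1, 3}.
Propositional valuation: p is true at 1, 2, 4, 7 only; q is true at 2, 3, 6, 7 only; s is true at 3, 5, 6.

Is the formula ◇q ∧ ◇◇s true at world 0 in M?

No

At 0: ◇q is false, ◇◇s is true, so ◇q ∧ ◇◇s is false.
  At 0: ◇q requires q at some successor in {5}.
    At 5: q is false.
  So ◇q is false at 0.
  At 0: ◇◇s requires ◇s at some successor in {5}.
    ◇s holds at 5, so ◇◇s is true at 0.
      At 5: ◇s requires s at some successor in {4, 6}.
        s holds at 6, so ◇s is true at 5.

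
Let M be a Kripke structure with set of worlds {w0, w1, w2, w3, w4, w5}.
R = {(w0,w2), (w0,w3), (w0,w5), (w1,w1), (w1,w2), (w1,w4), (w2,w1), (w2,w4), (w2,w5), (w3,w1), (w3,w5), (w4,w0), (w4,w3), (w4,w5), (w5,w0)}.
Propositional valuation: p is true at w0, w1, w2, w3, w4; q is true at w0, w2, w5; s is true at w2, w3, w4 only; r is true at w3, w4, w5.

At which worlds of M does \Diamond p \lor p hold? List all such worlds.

Let φ = \Diamond p \lor p. Evaluate φ at each world:
  w0 (successors {w2, w3, w5}): φ is true.
  w1 (successors {w1, w2, w4}): φ is true.
  w2 (successors {w1, w4, w5}): φ is true.
  w3 (successors {w1, w5}): φ is true.
  w4 (successors {w0, w3, w5}): φ is true.
  w5 (successors {w0}): φ is true.
For instance, at w3:
  At w3: \Diamond p is true, p is true, so \Diamond p \lor p is true.
    At w3: \Diamond p requires p at some successor in {w1, w5}.
      p holds at w1, so \Diamond p is true at w3.
Satisfying worlds: {w0, w1, w2, w3, w4, w5}

w0, w1, w2, w3, w4, w5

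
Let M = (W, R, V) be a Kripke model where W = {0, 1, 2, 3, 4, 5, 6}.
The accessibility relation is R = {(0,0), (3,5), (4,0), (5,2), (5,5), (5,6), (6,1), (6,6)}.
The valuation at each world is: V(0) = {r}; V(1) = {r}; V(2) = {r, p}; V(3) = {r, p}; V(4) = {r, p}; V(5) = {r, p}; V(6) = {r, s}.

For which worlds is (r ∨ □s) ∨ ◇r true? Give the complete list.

0, 1, 2, 3, 4, 5, 6

Let φ = (r ∨ □s) ∨ ◇r. Evaluate φ at each world:
  0 (successors {0}): φ is true.
  1 (successors ∅): φ is true.
  2 (successors ∅): φ is true.
  3 (successors {5}): φ is true.
  4 (successors {0}): φ is true.
  5 (successors {2, 5, 6}): φ is true.
  6 (successors {1, 6}): φ is true.
For instance, at 3:
  At 3: r ∨ □s is true, ◇r is true, so (r ∨ □s) ∨ ◇r is true.
    At 3: r is true, □s is false, so r ∨ □s is true.
      At 3: □s requires s at every successor {5}.
        s fails at 5, so □s is false at 3.
    At 3: ◇r requires r at some successor in {5}.
      r holds at 5, so ◇r is true at 3.
Satisfying worlds: {0, 1, 2, 3, 4, 5, 6}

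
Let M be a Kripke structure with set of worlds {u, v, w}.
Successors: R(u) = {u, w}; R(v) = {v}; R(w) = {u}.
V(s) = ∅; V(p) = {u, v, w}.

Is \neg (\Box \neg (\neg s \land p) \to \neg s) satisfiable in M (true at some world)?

Let φ = \neg (\Box \neg (\neg s \land p) \to \neg s). Evaluate φ at each world:
  u (successors {u, w}): φ is false.
  v (successors {v}): φ is false.
  w (successors {u}): φ is false.
For instance, at v:
  At v: \Box \neg (\neg s \land p) \to \neg s is true, so \neg (\Box \neg (\neg s \land p) \to \neg s) is false.
    At v: \Box \neg (\neg s \land p) is false, \neg s is true, so \Box \neg (\neg s \land p) \to \neg s is true.
      At v: \Box \neg (\neg s \land p) requires \neg (\neg s \land p) at every successor {v}.
        \neg (\neg s \land p) fails at v, so \Box \neg (\neg s \land p) is false at v.

No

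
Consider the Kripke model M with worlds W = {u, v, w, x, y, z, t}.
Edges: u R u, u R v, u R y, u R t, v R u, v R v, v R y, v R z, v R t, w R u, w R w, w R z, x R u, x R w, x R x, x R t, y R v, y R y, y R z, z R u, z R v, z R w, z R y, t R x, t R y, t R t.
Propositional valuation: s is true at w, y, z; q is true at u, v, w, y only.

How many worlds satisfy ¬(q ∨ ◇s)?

0

Let φ = ¬(q ∨ ◇s). Evaluate φ at each world:
  u (successors {u, v, y, t}): φ is false.
  v (successors {u, v, y, z, t}): φ is false.
  w (successors {u, w, z}): φ is false.
  x (successors {u, w, x, t}): φ is false.
  y (successors {v, y, z}): φ is false.
  z (successors {u, v, w, y}): φ is false.
  t (successors {x, y, t}): φ is false.
For instance, at y:
  At y: q ∨ ◇s is true, so ¬(q ∨ ◇s) is false.
    At y: q is true, ◇s is true, so q ∨ ◇s is true.
      At y: ◇s requires s at some successor in {v, y, z}.
        s holds at y, so ◇s is true at y.
Satisfying worlds: none.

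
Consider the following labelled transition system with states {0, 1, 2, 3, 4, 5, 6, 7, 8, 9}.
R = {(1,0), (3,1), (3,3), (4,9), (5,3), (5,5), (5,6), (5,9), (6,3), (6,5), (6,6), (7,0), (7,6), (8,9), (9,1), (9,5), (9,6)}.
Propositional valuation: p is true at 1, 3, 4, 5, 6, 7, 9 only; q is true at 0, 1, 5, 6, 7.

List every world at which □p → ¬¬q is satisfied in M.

0, 1, 5, 6, 7

Recall that □ψ holds at a world iff ψ holds at every accessible world, and ◇ψ holds iff ψ holds at some accessible world.
Let φ = □p → ¬¬q. Evaluate φ at each world:
  0 (successors ∅): φ is true.
  1 (successors {0}): φ is true.
  2 (successors ∅): φ is false.
  3 (successors {1, 3}): φ is false.
  4 (successors {9}): φ is false.
  5 (successors {3, 5, 6, 9}): φ is true.
  6 (successors {3, 5, 6}): φ is true.
  7 (successors {0, 6}): φ is true.
  8 (successors {9}): φ is false.
  9 (successors {1, 5, 6}): φ is false.
For instance, at 4:
  At 4: □p is true, ¬¬q is false, so □p → ¬¬q is false.
    At 4: □p requires p at every successor {9}.
      At 9: p is true.
    So □p is true at 4.
Satisfying worlds: {0, 1, 5, 6, 7}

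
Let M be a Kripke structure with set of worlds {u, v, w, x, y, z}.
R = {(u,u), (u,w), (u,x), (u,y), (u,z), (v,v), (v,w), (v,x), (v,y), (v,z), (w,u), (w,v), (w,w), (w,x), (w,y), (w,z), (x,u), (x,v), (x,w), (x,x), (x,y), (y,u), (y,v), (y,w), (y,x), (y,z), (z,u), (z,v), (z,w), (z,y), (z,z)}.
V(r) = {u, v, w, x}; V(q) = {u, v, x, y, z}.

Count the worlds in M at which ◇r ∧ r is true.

Let φ = ◇r ∧ r. Evaluate φ at each world:
  u (successors {u, w, x, y, z}): φ is true.
  v (successors {v, w, x, y, z}): φ is true.
  w (successors {u, v, w, x, y, z}): φ is true.
  x (successors {u, v, w, x, y}): φ is true.
  y (successors {u, v, w, x, z}): φ is false.
  z (successors {u, v, w, y, z}): φ is false.
For instance, at w:
  At w: ◇r is true, r is true, so ◇r ∧ r is true.
    At w: ◇r requires r at some successor in {u, v, w, x, y, z}.
      r holds at u, so ◇r is true at w.
Satisfying worlds: {u, v, w, x}

4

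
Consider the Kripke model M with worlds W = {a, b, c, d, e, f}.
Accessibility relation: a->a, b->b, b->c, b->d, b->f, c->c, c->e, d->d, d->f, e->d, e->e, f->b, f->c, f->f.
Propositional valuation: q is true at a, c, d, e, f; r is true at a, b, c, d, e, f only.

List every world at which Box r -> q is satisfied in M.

Let φ = Box r -> q. Evaluate φ at each world:
  a (successors {a}): φ is true.
  b (successors {b, c, d, f}): φ is false.
  c (successors {c, e}): φ is true.
  d (successors {d, f}): φ is true.
  e (successors {d, e}): φ is true.
  f (successors {b, c, f}): φ is true.
For instance, at e:
  At e: Box r is true, q is true, so Box r -> q is true.
    At e: Box r requires r at every successor {d, e}.
      At d: r is true.
      At e: r is true.
    So Box r is true at e.
Satisfying worlds: {a, c, d, e, f}

a, c, d, e, f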